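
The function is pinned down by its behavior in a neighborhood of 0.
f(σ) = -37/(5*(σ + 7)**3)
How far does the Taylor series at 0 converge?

The radius of convergence is 7.

Denominator factor (σ + 7)^3: pole of order 3 at -7, modulus 7.
The radius of convergence is the smallest modulus among the singular points: 7.


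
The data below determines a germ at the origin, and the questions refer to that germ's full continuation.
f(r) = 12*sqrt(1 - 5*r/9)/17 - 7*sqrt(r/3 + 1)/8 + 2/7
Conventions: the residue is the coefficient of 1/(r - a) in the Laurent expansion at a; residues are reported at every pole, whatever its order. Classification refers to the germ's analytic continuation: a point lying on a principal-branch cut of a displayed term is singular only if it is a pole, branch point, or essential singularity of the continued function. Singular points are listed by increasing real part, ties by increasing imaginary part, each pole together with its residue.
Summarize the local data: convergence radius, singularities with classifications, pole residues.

Radius of convergence at 0: 9/5.
At -3: an algebraic (square-root) branch point.
At 9/5: an algebraic (square-root) branch point.

Branch term (12/17)*sqrt(1 - r/(9/5)): its argument vanishes at r = 9/5, a square-root branch point, modulus 9/5.
Branch term (-7/8)*sqrt(1 - r/(-3)): its argument vanishes at r = -3, a square-root branch point, modulus 3.
The radius of convergence is the smallest modulus among the singular points: 9/5.
List the singular points by increasing real part (a conjugate pair: the negative imaginary part first).


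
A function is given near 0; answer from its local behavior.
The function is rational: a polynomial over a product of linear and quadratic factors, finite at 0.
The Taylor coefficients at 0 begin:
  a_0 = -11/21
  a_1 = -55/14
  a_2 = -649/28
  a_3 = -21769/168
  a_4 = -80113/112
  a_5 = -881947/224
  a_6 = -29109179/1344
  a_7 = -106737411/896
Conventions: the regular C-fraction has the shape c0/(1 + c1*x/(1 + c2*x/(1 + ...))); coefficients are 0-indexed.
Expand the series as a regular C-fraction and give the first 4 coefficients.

The regular C-fraction coefficients are [-11/21, -15/2, 8/5, -137/120].

Taylor coefficients (read off): a_0 = -11/21, a_1 = -55/14, a_2 = -649/28, a_3 = -21769/168.
c0 = a_0 = -11/21. Peel one level at a time: if S = 1 + c*x/S' with S'(0) = 1, then c is the x-coefficient of S and S' = c*x/(S - 1).
S_1 = c0/f = 1 + (-15/2)*x + (12)*x^2 + ...; c1 = -15/2.
S_2 = c1*x/(S_1 - 1) = 1 + (8/5)*x + (137/75)*x^2 + ...; c2 = 8/5.
S_3 = c2*x/(S_2 - 1) = 1 + (-137/120)*x + ...; c3 = -137/120.


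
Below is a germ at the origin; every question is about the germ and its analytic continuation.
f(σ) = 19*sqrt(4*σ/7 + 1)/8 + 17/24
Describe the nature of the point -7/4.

The point is an algebraic (square-root) branch point.

The term (19/8)*sqrt(1 - σ/(-7/4)) has argument 1 - -7/4/(-7/4) = 0 at -7/4: a square-root (algebraic, two-sheeted) branch point; the remaining terms are analytic or single-valued there.


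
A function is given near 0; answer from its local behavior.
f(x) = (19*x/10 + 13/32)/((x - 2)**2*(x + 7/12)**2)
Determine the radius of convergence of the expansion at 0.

The radius of convergence is 7/12.

Denominator factor (x - 2)^2: pole of order 2 at 2, modulus 2.
Denominator factor (x + 7/12)^2: pole of order 2 at -7/12, modulus 7/12.
The radius of convergence is the smallest modulus among the singular points: 7/12.


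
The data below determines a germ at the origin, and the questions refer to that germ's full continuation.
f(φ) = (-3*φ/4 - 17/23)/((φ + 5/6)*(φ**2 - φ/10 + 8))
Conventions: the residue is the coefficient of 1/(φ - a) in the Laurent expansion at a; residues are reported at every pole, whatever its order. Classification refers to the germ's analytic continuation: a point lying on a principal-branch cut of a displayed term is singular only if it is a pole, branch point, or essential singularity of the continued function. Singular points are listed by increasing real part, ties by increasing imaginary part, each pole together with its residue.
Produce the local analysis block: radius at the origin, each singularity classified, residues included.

Radius of convergence at 0: 5/6.
At -5/6: a pole of order 1; residue -189/14536.
At (1/20) - ((1/20)*sqrt(3199))*i: a pole of order 1; residue (189/29072) - ((221379/93001328)*sqrt(3199))*i.
At (1/20) + ((1/20)*sqrt(3199))*i: a pole of order 1; residue (189/29072) + ((221379/93001328)*sqrt(3199))*i.

Denominator factor (φ**2 - φ/10 + 8): discriminant -3199/100, complex-conjugate roots (1/20) + ((1/20)*sqrt(3199))*i and (1/20) - ((1/20)*sqrt(3199))*i; poles of order 1, moduli (2)*sqrt(2) and (2)*sqrt(2).
Denominator factor (φ + 5/6): pole of order 1 at -5/6, modulus 5/6.
The radius of convergence is the smallest modulus among the singular points: 5/6.
At the order-1 pole -5/6 set g(φ) = (φ - (-5/6))*f(φ) = (-3*φ/4 - 17/23)/(φ**2 - φ/10 + 8).
Simple pole: residue = g(a) at a = -5/6, which is -189/14536.
The factor φ**2 - φ/10 + 8 splits as (φ - a)(φ - a') with a = (1/20) - ((1/20)*sqrt(3199))*i, a' = (1/20) + ((1/20)*sqrt(3199))*i. At the order-1 pole a set g(φ) = (φ - a)*f(φ) = [(-3*φ/4 - 17/23)/(φ + 5/6)] / (φ - a').
Simple pole: residue = g(a) at a = (1/20) - ((1/20)*sqrt(3199))*i, which is (189/29072) - ((221379/93001328)*sqrt(3199))*i.
The factor φ**2 - φ/10 + 8 splits as (φ - a)(φ - a') with a = (1/20) + ((1/20)*sqrt(3199))*i, a' = (1/20) - ((1/20)*sqrt(3199))*i. At the order-1 pole a set g(φ) = (φ - a)*f(φ) = [(-3*φ/4 - 17/23)/(φ + 5/6)] / (φ - a').
Simple pole: residue = g(a) at a = (1/20) + ((1/20)*sqrt(3199))*i, which is (189/29072) + ((221379/93001328)*sqrt(3199))*i.
List the singular points by increasing real part (a conjugate pair: the negative imaginary part first).


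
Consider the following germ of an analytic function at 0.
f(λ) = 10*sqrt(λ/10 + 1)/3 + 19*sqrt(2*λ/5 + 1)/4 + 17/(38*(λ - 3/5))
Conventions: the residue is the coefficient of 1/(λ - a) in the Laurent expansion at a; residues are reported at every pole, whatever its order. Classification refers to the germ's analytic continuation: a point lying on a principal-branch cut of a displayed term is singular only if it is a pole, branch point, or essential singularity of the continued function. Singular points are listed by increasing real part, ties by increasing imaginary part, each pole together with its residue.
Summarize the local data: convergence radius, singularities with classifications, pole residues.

Radius of convergence at 0: 3/5.
At -10: an algebraic (square-root) branch point.
At -5/2: an algebraic (square-root) branch point.
At 3/5: a pole of order 1; residue 17/38.

Denominator factor (λ - 3/5): pole of order 1 at 3/5, modulus 3/5.
Branch term (19/4)*sqrt(1 - λ/(-5/2)): its argument vanishes at λ = -5/2, a square-root branch point, modulus 5/2.
Branch term (10/3)*sqrt(1 - λ/(-10)): its argument vanishes at λ = -10, a square-root branch point, modulus 10.
The radius of convergence is the smallest modulus among the singular points: 3/5.
The branch terms are analytic at 3/5 and contribute nothing to the residue; only the rational part matters.
At the order-1 pole 3/5 set g(λ) = (λ - (3/5))*(rational part) = 17/38.
Simple pole: residue = g(a) at a = 3/5, which is 17/38.
List the singular points by increasing real part (a conjugate pair: the negative imaginary part first).


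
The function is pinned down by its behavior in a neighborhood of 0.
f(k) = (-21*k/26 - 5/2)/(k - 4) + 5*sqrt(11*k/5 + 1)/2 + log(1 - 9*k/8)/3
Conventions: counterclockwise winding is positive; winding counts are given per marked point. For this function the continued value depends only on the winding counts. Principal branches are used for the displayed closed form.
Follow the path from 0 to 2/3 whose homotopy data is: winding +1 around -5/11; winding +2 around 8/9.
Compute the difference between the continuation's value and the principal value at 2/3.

Continued minus principal equals (-(1/3)*sqrt(555)) + ((4/3)*pi)*i.

The rational part is single-valued and drops out of the difference; each branch term changes only by its own monodromy.
(5/2)*sqrt(1 - k/(-5/11)): winding +1 is odd, the square root flips sign, contributing -2*(5/2)*sqrt(1 - (2/3)/(-5/11)) = -2*(5/2)*sqrt(37/15) = -(1/3)*sqrt(555).
(1/3)*log(1 - k/(8/9)): each positive loop around 8/9 adds 2*pi*i to the log, so winding +2 contributes (1/3)*(2)*2*pi*i = (4/3)*pi*i.
Summing the contributions at k = 2/3 gives (-(1/3)*sqrt(555)) + ((4/3)*pi)*i.


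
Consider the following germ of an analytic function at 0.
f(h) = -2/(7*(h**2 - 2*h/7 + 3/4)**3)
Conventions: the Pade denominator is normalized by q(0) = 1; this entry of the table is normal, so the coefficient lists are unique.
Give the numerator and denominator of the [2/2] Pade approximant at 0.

The Pade approximant has numerator coefficients [-128/189, -76278784/259330491, 11391141376/16337820933]; denominator coefficients [1, -972208/1372119, 251509144/86443497].

Taylor coefficients needed (expand at 0): a_0 = -128/189, a_1 = -1024/1323, a_2 = 58880/27783, a_3 = 6569984/1750329, a_4 = -42962944/12252303.
Write the denominator as Q(h) = 1 + q1*h + q2*h^2. Requiring Q*f - P = O(h^5) with deg P <= 2 kills the coefficients of h^3..h^4 in Q*f:
  h^3: a_3 + q1*a_2 + q2*a_1 = 0, i.e. 6569984/1750329 + (58880/27783)*q1 + (-1024/1323)*q2 = 0.
  h^4: a_4 + q1*a_3 + q2*a_2 = 0, i.e. -42962944/12252303 + (6569984/1750329)*q1 + (58880/27783)*q2 = 0.
Solving this linear system: q1 = -972208/1372119, q2 = 251509144/86443497.
The numerator is Q*f truncated at degree 2: P0 = a_0 = -128/189; P1 = a_1 + q1*a_0 = -76278784/259330491; P2 = a_2 + q1*a_1 + q2*a_0 = 11391141376/16337820933.


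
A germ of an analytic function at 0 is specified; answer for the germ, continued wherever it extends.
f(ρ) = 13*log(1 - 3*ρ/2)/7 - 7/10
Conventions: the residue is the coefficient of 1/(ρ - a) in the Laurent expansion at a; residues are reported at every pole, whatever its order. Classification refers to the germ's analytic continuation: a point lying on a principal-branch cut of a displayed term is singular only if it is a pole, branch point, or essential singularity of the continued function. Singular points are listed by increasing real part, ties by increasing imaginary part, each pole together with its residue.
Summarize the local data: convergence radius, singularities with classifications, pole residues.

Radius of convergence at 0: 2/3.
At 2/3: a logarithmic branch point.

Branch term (13/7)*log(1 - ρ/(2/3)): its argument vanishes at ρ = 2/3, a logarithmic branch point, modulus 2/3.
The radius of convergence is the smallest modulus among the singular points: 2/3.


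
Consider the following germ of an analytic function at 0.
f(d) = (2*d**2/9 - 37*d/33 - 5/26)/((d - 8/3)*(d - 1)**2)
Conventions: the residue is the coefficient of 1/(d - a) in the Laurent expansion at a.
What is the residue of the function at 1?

At the order-2 pole 1 set g(d) = (d - (1))^2*f(d) = (2*d**2/9 - 37*d/33 - 5/26)/(d - 8/3).
Order-2 pole: residue = g'(a); g'(1) = 17137/21450, so the residue is 17137/21450.

The residue is 17137/21450.


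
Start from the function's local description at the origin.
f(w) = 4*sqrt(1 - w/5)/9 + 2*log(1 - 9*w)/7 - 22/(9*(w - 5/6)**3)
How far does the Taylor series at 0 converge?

Denominator factor (w - 5/6)^3: pole of order 3 at 5/6, modulus 5/6.
Branch term (2/7)*log(1 - w/(1/9)): its argument vanishes at w = 1/9, a logarithmic branch point, modulus 1/9.
Branch term (4/9)*sqrt(1 - w/(5)): its argument vanishes at w = 5, a square-root branch point, modulus 5.
The radius of convergence is the smallest modulus among the singular points: 1/9.

The radius of convergence is 1/9.


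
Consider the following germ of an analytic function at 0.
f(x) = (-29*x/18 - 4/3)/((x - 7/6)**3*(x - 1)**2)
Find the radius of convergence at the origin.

The radius of convergence is 1.

Denominator factor (x - 1)^2: pole of order 2 at 1, modulus 1.
Denominator factor (x - 7/6)^3: pole of order 3 at 7/6, modulus 7/6.
The radius of convergence is the smallest modulus among the singular points: 1.


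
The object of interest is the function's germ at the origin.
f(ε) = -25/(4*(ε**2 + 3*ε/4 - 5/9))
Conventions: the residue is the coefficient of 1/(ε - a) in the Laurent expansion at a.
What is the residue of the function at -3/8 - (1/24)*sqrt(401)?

The residue is (75/401)*sqrt(401).

The factor ε**2 + 3*ε/4 - 5/9 splits as (ε - a)(ε - a') with a = -3/8 - (1/24)*sqrt(401), a' = -3/8 + (1/24)*sqrt(401). At the order-1 pole a set g(ε) = (ε - a)*f(ε) = [-25/4] / (ε - a').
Simple pole: residue = g(a) at a = -3/8 - (1/24)*sqrt(401), which is (75/401)*sqrt(401).


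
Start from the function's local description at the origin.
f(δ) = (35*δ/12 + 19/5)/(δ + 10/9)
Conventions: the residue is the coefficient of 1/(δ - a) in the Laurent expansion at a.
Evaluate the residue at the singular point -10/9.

The residue is 151/270.

At the order-1 pole -10/9 set g(δ) = (δ - (-10/9))*f(δ) = 35*δ/12 + 19/5.
Simple pole: residue = g(a) at a = -10/9, which is 151/270.


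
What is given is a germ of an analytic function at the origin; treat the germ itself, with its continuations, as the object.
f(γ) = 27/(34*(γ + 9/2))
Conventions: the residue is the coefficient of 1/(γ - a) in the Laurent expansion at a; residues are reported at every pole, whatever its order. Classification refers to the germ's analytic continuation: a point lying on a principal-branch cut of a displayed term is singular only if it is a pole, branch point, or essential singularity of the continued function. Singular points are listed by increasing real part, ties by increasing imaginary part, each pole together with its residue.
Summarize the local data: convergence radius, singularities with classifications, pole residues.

Denominator factor (γ + 9/2): pole of order 1 at -9/2, modulus 9/2.
The radius of convergence is the smallest modulus among the singular points: 9/2.
At the order-1 pole -9/2 set g(γ) = (γ - (-9/2))*f(γ) = 27/34.
Simple pole: residue = g(a) at a = -9/2, which is 27/34.

Radius of convergence at 0: 9/2.
At -9/2: a pole of order 1; residue 27/34.


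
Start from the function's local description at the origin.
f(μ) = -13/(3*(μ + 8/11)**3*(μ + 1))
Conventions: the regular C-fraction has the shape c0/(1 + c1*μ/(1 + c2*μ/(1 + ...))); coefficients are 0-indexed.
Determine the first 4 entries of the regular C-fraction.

Taylor coefficients (expand at 0): a_0 = -17303/1536, a_1 = 709423/12288, a_2 = -9118681/49152, a_3 = 188100913/393216.
c0 = a_0 = -17303/1536. Peel one level at a time: if S = 1 + c*μ/S' with S'(0) = 1, then c is the μ-coefficient of S and S' = c*μ/(S - 1).
S_1 = c0/f = 1 + (41/8)*μ + (627/64)*μ^2 + ...; c1 = 41/8.
S_2 = c1*μ/(S_1 - 1) = 1 + (-627/328)*μ + (109747/53792)*μ^2 + ...; c2 = -627/328.
S_3 = c2*μ/(S_2 - 1) = 1 + (9977/9348)*μ + ...; c3 = 9977/9348.

The regular C-fraction coefficients are [-17303/1536, 41/8, -627/328, 9977/9348].


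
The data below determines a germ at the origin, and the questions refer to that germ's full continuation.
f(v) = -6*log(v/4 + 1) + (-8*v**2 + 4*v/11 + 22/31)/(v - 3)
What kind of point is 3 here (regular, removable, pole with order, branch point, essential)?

The denominator factor v - 3 vanishes at 3 and appears to the power 1; the numerator there equals -23938/341, nonzero, and no other factor vanishes.
The branch terms are analytic at this point.
Hence a pole whose order is the multiplicity, 1.

The point is a pole of order 1.


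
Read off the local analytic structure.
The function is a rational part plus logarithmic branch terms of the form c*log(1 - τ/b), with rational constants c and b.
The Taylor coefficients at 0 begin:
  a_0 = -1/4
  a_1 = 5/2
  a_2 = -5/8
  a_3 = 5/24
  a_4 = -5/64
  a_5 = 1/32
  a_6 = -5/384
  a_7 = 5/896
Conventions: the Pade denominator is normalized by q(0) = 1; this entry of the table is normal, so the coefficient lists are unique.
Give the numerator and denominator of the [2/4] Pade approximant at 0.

Taylor coefficients needed (read off): a_0 = -1/4, a_1 = 5/2, a_2 = -5/8, a_3 = 5/24, a_4 = -5/64, a_5 = 1/32, a_6 = -5/384.
Write the denominator as Q(τ) = 1 + q1*τ + q2*τ^2 + q3*τ^3 + q4*τ^4. Requiring Q*f - P = O(τ^7) with deg P <= 2 kills the coefficients of τ^3..τ^6 in Q*f:
  τ^3: a_3 + q1*a_2 + q2*a_1 + q3*a_0 = 0, i.e. 5/24 + (-5/8)*q1 + (5/2)*q2 + (-1/4)*q3 = 0.
  τ^4: a_4 + q1*a_3 + q2*a_2 + q3*a_1 + q4*a_0 = 0, i.e. -5/64 + (5/24)*q1 + (-5/8)*q2 + (5/2)*q3 + (-1/4)*q4 = 0.
  τ^5: a_5 + q1*a_4 + q2*a_3 + q3*a_2 + q4*a_1 = 0, i.e. 1/32 + (-5/64)*q1 + (5/24)*q2 + (-5/8)*q3 + (5/2)*q4 = 0.
  τ^6: a_6 + q1*a_5 + q2*a_4 + q3*a_3 + q4*a_2 = 0, i.e. -5/384 + (1/32)*q1 + (-5/64)*q2 + (5/24)*q3 + (-5/8)*q4 = 0.
Solving this linear system: q1 = 13276/21969, q2 = 7417/109845, q3 = -97/43938, q4 = 217/1054512.
The numerator is Q*f truncated at degree 2: P0 = a_0 = -1/4; P1 = a_1 + q1*a_0 = 103207/43938; P2 = a_2 + q1*a_1 + q2*a_0 = 763541/878760.

The Pade approximant has numerator coefficients [-1/4, 103207/43938, 763541/878760]; denominator coefficients [1, 13276/21969, 7417/109845, -97/43938, 217/1054512].


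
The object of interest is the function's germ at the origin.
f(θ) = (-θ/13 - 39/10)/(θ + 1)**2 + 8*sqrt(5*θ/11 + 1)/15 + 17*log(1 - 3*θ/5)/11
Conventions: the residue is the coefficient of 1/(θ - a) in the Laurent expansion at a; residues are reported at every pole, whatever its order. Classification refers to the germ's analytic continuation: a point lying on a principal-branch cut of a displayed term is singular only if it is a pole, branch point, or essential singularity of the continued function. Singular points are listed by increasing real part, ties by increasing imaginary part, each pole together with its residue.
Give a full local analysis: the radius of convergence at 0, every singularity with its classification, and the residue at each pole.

Radius of convergence at 0: 1.
At -11/5: an algebraic (square-root) branch point.
At -1: a pole of order 2; residue -1/13.
At 5/3: a logarithmic branch point.

Denominator factor (θ + 1)^2: pole of order 2 at -1, modulus 1.
Branch term (17/11)*log(1 - θ/(5/3)): its argument vanishes at θ = 5/3, a logarithmic branch point, modulus 5/3.
Branch term (8/15)*sqrt(1 - θ/(-11/5)): its argument vanishes at θ = -11/5, a square-root branch point, modulus 11/5.
The radius of convergence is the smallest modulus among the singular points: 1.
The branch terms are analytic at -1 and contribute nothing to the residue; only the rational part matters.
At the order-2 pole -1 set g(θ) = (θ - (-1))^2*(rational part) = -θ/13 - 39/10.
Order-2 pole: residue = g'(a); g'(-1) = -1/13, so the residue is -1/13.
List the singular points by increasing real part (a conjugate pair: the negative imaginary part first).


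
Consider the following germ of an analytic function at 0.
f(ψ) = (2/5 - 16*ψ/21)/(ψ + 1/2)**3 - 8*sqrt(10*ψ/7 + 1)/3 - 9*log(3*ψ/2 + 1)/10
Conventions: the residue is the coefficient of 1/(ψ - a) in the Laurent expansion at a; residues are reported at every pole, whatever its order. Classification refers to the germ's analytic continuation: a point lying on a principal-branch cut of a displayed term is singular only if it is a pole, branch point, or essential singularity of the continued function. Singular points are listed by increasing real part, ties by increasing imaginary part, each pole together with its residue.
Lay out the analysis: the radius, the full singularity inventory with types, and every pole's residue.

Denominator factor (ψ + 1/2)^3: pole of order 3 at -1/2, modulus 1/2.
Branch term (-8/3)*sqrt(1 - ψ/(-7/10)): its argument vanishes at ψ = -7/10, a square-root branch point, modulus 7/10.
Branch term (-9/10)*log(1 - ψ/(-2/3)): its argument vanishes at ψ = -2/3, a logarithmic branch point, modulus 2/3.
The radius of convergence is the smallest modulus among the singular points: 1/2.
The branch terms are analytic at -1/2 and contribute nothing to the residue; only the rational part matters.
At the order-3 pole -1/2 set g(ψ) = (ψ - (-1/2))^3*(rational part) = 2/5 - 16*ψ/21.
Order-3 pole: residue = g''(a)/2; g''(-1/2) = 0, so the residue is 0.
List the singular points by increasing real part (a conjugate pair: the negative imaginary part first).

Radius of convergence at 0: 1/2.
At -7/10: an algebraic (square-root) branch point.
At -2/3: a logarithmic branch point.
At -1/2: a pole of order 3; residue 0.


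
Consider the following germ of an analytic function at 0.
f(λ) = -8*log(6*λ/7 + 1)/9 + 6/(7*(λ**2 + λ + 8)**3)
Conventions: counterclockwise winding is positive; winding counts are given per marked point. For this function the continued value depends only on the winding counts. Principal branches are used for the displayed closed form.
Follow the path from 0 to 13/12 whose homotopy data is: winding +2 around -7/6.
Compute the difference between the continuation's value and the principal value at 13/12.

Continued minus principal equals -(32/9)*pi*i.

The rational part is single-valued and drops out of the difference; each branch term changes only by its own monodromy.
(-8/9)*log(1 - λ/(-7/6)): each positive loop around -7/6 adds 2*pi*i to the log, so winding +2 contributes (-8/9)*(2)*2*pi*i = -(32/9)*pi*i.
Summing the contributions at λ = 13/12 gives -(32/9)*pi*i.


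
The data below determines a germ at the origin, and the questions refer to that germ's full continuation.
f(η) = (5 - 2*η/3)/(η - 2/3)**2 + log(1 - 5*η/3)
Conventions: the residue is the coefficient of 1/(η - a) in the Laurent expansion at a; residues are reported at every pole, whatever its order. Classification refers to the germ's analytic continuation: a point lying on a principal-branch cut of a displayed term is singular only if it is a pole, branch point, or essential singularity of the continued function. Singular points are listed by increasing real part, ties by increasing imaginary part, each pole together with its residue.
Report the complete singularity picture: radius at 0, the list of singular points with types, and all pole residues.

Denominator factor (η - 2/3)^2: pole of order 2 at 2/3, modulus 2/3.
Branch term (1)*log(1 - η/(3/5)): its argument vanishes at η = 3/5, a logarithmic branch point, modulus 3/5.
The radius of convergence is the smallest modulus among the singular points: 3/5.
The branch term is analytic at 2/3 and contributes nothing to the residue; only the rational part matters.
At the order-2 pole 2/3 set g(η) = (η - (2/3))^2*(rational part) = 5 - 2*η/3.
Order-2 pole: residue = g'(a); g'(2/3) = -2/3, so the residue is -2/3.
List the singular points by increasing real part (a conjugate pair: the negative imaginary part first).

Radius of convergence at 0: 3/5.
At 3/5: a logarithmic branch point.
At 2/3: a pole of order 2; residue -2/3.


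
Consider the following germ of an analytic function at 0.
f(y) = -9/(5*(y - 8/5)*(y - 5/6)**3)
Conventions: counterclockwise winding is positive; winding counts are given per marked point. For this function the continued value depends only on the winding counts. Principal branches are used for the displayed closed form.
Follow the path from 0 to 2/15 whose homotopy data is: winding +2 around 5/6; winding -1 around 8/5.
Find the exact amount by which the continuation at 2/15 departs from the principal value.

The function is rational, hence single-valued: continuing it around any pole returns the same value, so the difference is 0.

Continued minus principal equals 0.


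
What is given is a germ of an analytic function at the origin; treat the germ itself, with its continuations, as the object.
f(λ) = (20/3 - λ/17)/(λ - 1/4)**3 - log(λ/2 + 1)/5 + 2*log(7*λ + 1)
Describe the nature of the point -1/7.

The point is a logarithmic branch point.

The term (2)*log(1 - λ/(-1/7)) has argument 1 - -1/7/(-1/7) = 0 at -1/7: a logarithmic (infinitely-sheeted) branch point; the remaining terms are analytic or single-valued there.


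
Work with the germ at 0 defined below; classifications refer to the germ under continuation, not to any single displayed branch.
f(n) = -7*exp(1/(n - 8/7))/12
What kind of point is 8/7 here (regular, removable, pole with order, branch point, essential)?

The point is an essential singularity.

The exponent 1/(n - (8/7)) has a pole at 8/7, so exp(1/(n - (8/7))) takes every nonzero value near it: an essential singularity (not a pole of any order).


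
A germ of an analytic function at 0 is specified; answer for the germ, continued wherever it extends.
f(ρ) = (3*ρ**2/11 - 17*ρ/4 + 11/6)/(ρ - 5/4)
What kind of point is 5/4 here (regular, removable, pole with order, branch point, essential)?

The point is a pole of order 1.

The denominator factor ρ - 5/4 vanishes at 5/4 and appears to the power 1; the numerator there equals -403/132, nonzero, and no other factor vanishes.
Hence a pole whose order is the multiplicity, 1.


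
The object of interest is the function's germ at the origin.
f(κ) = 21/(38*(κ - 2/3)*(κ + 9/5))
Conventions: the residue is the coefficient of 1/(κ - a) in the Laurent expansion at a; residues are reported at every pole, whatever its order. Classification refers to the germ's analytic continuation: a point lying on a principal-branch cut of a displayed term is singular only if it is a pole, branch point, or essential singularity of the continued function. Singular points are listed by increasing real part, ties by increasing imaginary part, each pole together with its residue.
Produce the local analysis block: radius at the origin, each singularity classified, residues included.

Denominator factor (κ - 2/3): pole of order 1 at 2/3, modulus 2/3.
Denominator factor (κ + 9/5): pole of order 1 at -9/5, modulus 9/5.
The radius of convergence is the smallest modulus among the singular points: 2/3.
At the order-1 pole -9/5 set g(κ) = (κ - (-9/5))*f(κ) = 21/(38*(κ - 2/3)).
Simple pole: residue = g(a) at a = -9/5, which is -315/1406.
At the order-1 pole 2/3 set g(κ) = (κ - (2/3))*f(κ) = 21/(38*(κ + 9/5)).
Simple pole: residue = g(a) at a = 2/3, which is 315/1406.
List the singular points by increasing real part (a conjugate pair: the negative imaginary part first).

Radius of convergence at 0: 2/3.
At -9/5: a pole of order 1; residue -315/1406.
At 2/3: a pole of order 1; residue 315/1406.


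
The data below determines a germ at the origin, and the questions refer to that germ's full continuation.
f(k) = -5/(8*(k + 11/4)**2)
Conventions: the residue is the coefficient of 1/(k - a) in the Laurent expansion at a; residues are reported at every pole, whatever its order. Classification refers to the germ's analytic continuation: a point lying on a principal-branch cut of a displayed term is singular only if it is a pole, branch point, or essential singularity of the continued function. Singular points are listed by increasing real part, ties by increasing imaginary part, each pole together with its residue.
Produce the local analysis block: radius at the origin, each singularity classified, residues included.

Radius of convergence at 0: 11/4.
At -11/4: a pole of order 2; residue 0.

Denominator factor (k + 11/4)^2: pole of order 2 at -11/4, modulus 11/4.
The radius of convergence is the smallest modulus among the singular points: 11/4.
At the order-2 pole -11/4 set g(k) = (k - (-11/4))^2*f(k) = -5/8.
Order-2 pole: residue = g'(a); g'(-11/4) = 0, so the residue is 0.


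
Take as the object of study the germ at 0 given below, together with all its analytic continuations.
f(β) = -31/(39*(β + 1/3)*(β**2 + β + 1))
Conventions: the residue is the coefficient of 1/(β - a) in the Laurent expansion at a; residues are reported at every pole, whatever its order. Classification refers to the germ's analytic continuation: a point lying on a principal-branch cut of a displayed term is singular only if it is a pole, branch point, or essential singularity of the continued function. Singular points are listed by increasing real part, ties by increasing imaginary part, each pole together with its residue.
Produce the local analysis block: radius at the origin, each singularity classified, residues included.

Denominator factor (β + 1/3): pole of order 1 at -1/3, modulus 1/3.
Denominator factor (β**2 + β + 1): discriminant -3, complex-conjugate roots (-1/2) + ((1/2)*sqrt(3))*i and (-1/2) - ((1/2)*sqrt(3))*i; poles of order 1, moduli 1 and 1.
The radius of convergence is the smallest modulus among the singular points: 1/3.
The factor β**2 + β + 1 splits as (β - a)(β - a') with a = (-1/2) - ((1/2)*sqrt(3))*i, a' = (-1/2) + ((1/2)*sqrt(3))*i. At the order-1 pole a set g(β) = (β - a)*f(β) = [-31/(39*(β + 1/3))] / (β - a').
Simple pole: residue = g(a) at a = (-1/2) - ((1/2)*sqrt(3))*i, which is (93/182) + ((31/546)*sqrt(3))*i.
The factor β**2 + β + 1 splits as (β - a)(β - a') with a = (-1/2) + ((1/2)*sqrt(3))*i, a' = (-1/2) - ((1/2)*sqrt(3))*i. At the order-1 pole a set g(β) = (β - a)*f(β) = [-31/(39*(β + 1/3))] / (β - a').
Simple pole: residue = g(a) at a = (-1/2) + ((1/2)*sqrt(3))*i, which is (93/182) - ((31/546)*sqrt(3))*i.
At the order-1 pole -1/3 set g(β) = (β - (-1/3))*f(β) = -31/(39*(β**2 + β + 1)).
Simple pole: residue = g(a) at a = -1/3, which is -93/91.
List the singular points by increasing real part (a conjugate pair: the negative imaginary part first).

Radius of convergence at 0: 1/3.
At (-1/2) - ((1/2)*sqrt(3))*i: a pole of order 1; residue (93/182) + ((31/546)*sqrt(3))*i.
At (-1/2) + ((1/2)*sqrt(3))*i: a pole of order 1; residue (93/182) - ((31/546)*sqrt(3))*i.
At -1/3: a pole of order 1; residue -93/91.


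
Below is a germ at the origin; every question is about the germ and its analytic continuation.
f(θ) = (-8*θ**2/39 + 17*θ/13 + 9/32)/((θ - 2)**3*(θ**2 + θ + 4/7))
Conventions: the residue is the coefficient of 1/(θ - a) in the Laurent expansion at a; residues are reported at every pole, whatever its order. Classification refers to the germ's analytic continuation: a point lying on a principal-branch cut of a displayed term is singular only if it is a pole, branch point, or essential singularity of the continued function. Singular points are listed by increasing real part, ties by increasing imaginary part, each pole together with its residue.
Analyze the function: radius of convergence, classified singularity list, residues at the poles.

Radius of convergence at 0: (2/7)*sqrt(7).
At (-1/2) - ((3/14)*sqrt(7))*i: a pole of order 1; residue (-5733679/242950656) + ((11721353/728851968)*sqrt(7))*i.
At (-1/2) + ((3/14)*sqrt(7))*i: a pole of order 1; residue (-5733679/242950656) - ((11721353/728851968)*sqrt(7))*i.
At 2: a pole of order 3; residue 5733679/121475328.


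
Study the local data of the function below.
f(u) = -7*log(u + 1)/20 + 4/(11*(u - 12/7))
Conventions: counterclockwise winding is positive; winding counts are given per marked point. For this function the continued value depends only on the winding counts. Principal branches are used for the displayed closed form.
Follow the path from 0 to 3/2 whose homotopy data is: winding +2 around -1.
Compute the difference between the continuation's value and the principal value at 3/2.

The rational part is single-valued and drops out of the difference; each branch term changes only by its own monodromy.
(-7/20)*log(1 - u/(-1)): each positive loop around -1 adds 2*pi*i to the log, so winding +2 contributes (-7/20)*(2)*2*pi*i = -(7/5)*pi*i.
Summing the contributions at u = 3/2 gives -(7/5)*pi*i.

Continued minus principal equals -(7/5)*pi*i.


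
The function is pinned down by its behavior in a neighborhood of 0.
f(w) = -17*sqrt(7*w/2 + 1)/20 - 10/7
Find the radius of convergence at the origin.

Branch term (-17/20)*sqrt(1 - w/(-2/7)): its argument vanishes at w = -2/7, a square-root branch point, modulus 2/7.
The radius of convergence is the smallest modulus among the singular points: 2/7.

The radius of convergence is 2/7.


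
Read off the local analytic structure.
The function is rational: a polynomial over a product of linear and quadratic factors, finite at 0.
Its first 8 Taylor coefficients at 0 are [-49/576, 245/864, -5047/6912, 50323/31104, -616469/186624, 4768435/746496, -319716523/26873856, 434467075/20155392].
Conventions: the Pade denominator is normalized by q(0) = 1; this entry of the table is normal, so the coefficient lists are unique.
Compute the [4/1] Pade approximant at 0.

The Pade approximant has numerator coefficients [-49/576, 10353455/86959872, -15811957/86959872, 644570059/3130555392, -820044743/4695833088]; denominator coefficients [1, 97315/50324].

Taylor coefficients needed (read off): a_0 = -49/576, a_1 = 245/864, a_2 = -5047/6912, a_3 = 50323/31104, a_4 = -616469/186624, a_5 = 4768435/746496.
Write the denominator as Q(τ) = 1 + q1*τ. Requiring Q*f - P = O(τ^6) with deg P <= 4 kills the coefficients of τ^5..τ^5 in Q*f:
  τ^5: a_5 + q1*a_4 = 0, i.e. 4768435/746496 + (-616469/186624)*q1 = 0.
Solving this linear system: q1 = 97315/50324.
The numerator is Q*f truncated at degree 4: P0 = a_0 = -49/576; P1 = a_1 + q1*a_0 = 10353455/86959872; P2 = a_2 + q1*a_1 = -15811957/86959872; P3 = a_3 + q1*a_2 = 644570059/3130555392; P4 = a_4 + q1*a_3 = -820044743/4695833088.


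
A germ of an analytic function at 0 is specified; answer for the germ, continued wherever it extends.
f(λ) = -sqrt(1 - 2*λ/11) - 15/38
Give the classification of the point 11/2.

The term (-1)*sqrt(1 - λ/(11/2)) has argument 1 - 11/2/(11/2) = 0 at 11/2: a square-root (algebraic, two-sheeted) branch point; the remaining terms are analytic or single-valued there.

The point is an algebraic (square-root) branch point.


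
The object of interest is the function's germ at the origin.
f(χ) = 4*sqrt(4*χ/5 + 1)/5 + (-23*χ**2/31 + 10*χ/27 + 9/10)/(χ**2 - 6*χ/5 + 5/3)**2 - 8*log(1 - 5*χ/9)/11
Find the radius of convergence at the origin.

Denominator factor (χ**2 - 6*χ/5 + 5/3)^2: discriminant -392/75, complex-conjugate roots (3/5) + ((7/15)*sqrt(6))*i and (3/5) - ((7/15)*sqrt(6))*i; poles of order 2, moduli (1/3)*sqrt(15) and (1/3)*sqrt(15).
Branch term (-8/11)*log(1 - χ/(9/5)): its argument vanishes at χ = 9/5, a logarithmic branch point, modulus 9/5.
Branch term (4/5)*sqrt(1 - χ/(-5/4)): its argument vanishes at χ = -5/4, a square-root branch point, modulus 5/4.
The radius of convergence is the smallest modulus among the singular points: 5/4.

The radius of convergence is 5/4.


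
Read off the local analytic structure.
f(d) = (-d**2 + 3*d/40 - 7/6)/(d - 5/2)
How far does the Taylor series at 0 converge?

The radius of convergence is 5/2.

Denominator factor (d - 5/2): pole of order 1 at 5/2, modulus 5/2.
The radius of convergence is the smallest modulus among the singular points: 5/2.


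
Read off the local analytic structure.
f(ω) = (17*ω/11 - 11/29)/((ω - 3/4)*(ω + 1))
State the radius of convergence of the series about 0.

The radius of convergence is 3/4.

Denominator factor (ω + 1): pole of order 1 at -1, modulus 1.
Denominator factor (ω - 3/4): pole of order 1 at 3/4, modulus 3/4.
The radius of convergence is the smallest modulus among the singular points: 3/4.


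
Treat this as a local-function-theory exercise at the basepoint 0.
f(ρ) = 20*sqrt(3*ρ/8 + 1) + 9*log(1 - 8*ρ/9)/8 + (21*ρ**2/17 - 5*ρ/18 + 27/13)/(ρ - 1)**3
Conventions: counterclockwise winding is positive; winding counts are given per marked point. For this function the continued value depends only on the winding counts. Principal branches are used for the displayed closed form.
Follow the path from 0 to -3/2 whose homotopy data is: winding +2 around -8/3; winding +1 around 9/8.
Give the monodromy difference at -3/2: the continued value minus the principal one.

The rational part is single-valued and drops out of the difference; each branch term changes only by its own monodromy.
(9/8)*log(1 - ρ/(9/8)): each positive loop around 9/8 adds 2*pi*i to the log, so winding +1 contributes (9/8)*(1)*2*pi*i = (9/4)*pi*i.
(20)*sqrt(1 - ρ/(-8/3)): winding +2 is even, the square root returns to the same sheet, contribution 0.
Summing the contributions at ρ = -3/2 gives (9/4)*pi*i.

Continued minus principal equals (9/4)*pi*i.


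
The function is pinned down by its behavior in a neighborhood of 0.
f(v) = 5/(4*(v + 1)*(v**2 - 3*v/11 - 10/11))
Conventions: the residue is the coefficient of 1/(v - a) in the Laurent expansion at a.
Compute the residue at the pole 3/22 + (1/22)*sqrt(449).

The residue is -55/32 + (1375/14368)*sqrt(449).

The factor v**2 - 3*v/11 - 10/11 splits as (v - a)(v - a') with a = 3/22 + (1/22)*sqrt(449), a' = 3/22 - (1/22)*sqrt(449). At the order-1 pole a set g(v) = (v - a)*f(v) = [5/(4*(v + 1))] / (v - a').
Simple pole: residue = g(a) at a = 3/22 + (1/22)*sqrt(449), which is -55/32 + (1375/14368)*sqrt(449).


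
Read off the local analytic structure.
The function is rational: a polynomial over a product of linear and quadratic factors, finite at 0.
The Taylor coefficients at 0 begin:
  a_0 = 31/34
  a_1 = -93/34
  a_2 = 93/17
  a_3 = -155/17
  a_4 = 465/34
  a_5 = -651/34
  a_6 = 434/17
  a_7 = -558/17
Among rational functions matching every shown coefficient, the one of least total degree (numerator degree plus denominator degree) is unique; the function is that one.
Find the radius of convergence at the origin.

No rational of total degree below 3 reproduces all 8 coefficients; solving the [0/3] Pade equations on them gives f(γ) = 31/(34*(γ + 1)**3), whose expansion matches every shown term.
Denominator factor (γ + 1)^3: pole of order 3 at -1, modulus 1.
The radius of convergence is the smallest modulus among the singular points: 1.

The radius of convergence is 1.


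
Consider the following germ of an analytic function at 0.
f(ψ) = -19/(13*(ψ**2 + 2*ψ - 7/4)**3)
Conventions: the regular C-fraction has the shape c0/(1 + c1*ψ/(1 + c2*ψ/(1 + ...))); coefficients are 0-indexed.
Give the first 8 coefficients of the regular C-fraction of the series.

Taylor coefficients (expand at 0): a_0 = 1216/4459, a_1 = 29184/31213, a_2 = 43776/16807, a_3 = 9494528/1529437, a_4 = 145803264/10706059, a_5 = 301645824/10706059, a_6 = 4189577216/74942413, a_7 = 394556473344/3672178237.
c0 = a_0 = 1216/4459. Peel one level at a time: if S = 1 + c*ψ/S' with S'(0) = 1, then c is the ψ-coefficient of S and S' = c*ψ/(S - 1).
S_1 = c0/f = 1 + (-24/7)*ψ + (108/49)*ψ^2 + ...; c1 = -24/7.
S_2 = c1*ψ/(S_1 - 1) = 1 + (9/14)*ψ + (659/588)*ψ^2 + ...; c2 = 9/14.
S_3 = c2*ψ/(S_2 - 1) = 1 + (-659/378)*ψ + (63676/35721)*ψ^2 + ...; c3 = -659/378.
S_4 = c3*ψ/(S_3 - 1) = 1 + (127352/124551)*ψ + (-9522560/63839307)*ψ^2 + ...; c4 = 127352/124551.
S_5 = c4*ψ/(S_4 - 1) = 1 + (10712880/73434347)*ψ + (-57288168/253414561)*ψ^2 + ...; c5 = 10712880/73434347.
S_6 = c5*ψ/(S_5 - 1) = 1 + (3670421097/2368588010)*ψ + (77458972689/22138464100)*ψ^2 + ...; c6 = 3670421097/2368588010.
S_7 = c6*ψ/(S_6 - 1) = 1 + (-12728720967/5637504310)*ψ + ...; c7 = -12728720967/5637504310.

The regular C-fraction coefficients are [1216/4459, -24/7, 9/14, -659/378, 127352/124551, 10712880/73434347, 3670421097/2368588010, -12728720967/5637504310].


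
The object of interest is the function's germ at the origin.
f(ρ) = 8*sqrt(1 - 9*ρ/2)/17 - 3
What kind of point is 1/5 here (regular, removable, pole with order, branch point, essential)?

The point is a regular point.

There is no denominator, hence no pole anywhere.
Branch term sqrt(1 - ρ/(2/9)): argument at 1/5 is 1/10, nonzero, so 1/5 is not its branch point (a point on a principal cut is still regular for the continued germ).
So the germ continues analytically to 1/5.


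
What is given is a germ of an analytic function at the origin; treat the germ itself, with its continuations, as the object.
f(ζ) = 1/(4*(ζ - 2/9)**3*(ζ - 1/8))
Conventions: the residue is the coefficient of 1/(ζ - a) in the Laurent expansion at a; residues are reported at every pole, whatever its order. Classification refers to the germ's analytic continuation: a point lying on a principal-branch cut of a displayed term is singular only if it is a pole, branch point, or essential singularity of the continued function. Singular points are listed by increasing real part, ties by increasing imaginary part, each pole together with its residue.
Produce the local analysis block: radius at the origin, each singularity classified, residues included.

Denominator factor (ζ - 2/9)^3: pole of order 3 at 2/9, modulus 2/9.
Denominator factor (ζ - 1/8): pole of order 1 at 1/8, modulus 1/8.
The radius of convergence is the smallest modulus among the singular points: 1/8.
At the order-1 pole 1/8 set g(ζ) = (ζ - (1/8))*f(ζ) = 1/(4*(ζ - 2/9)**3).
Simple pole: residue = g(a) at a = 1/8, which is -93312/343.
At the order-3 pole 2/9 set g(ζ) = (ζ - (2/9))^3*f(ζ) = 1/(4*(ζ - 1/8)).
Order-3 pole: residue = g''(a)/2; g''(2/9) = 186624/343, so the residue is 93312/343.
List the singular points by increasing real part (a conjugate pair: the negative imaginary part first).

Radius of convergence at 0: 1/8.
At 1/8: a pole of order 1; residue -93312/343.
At 2/9: a pole of order 3; residue 93312/343.
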